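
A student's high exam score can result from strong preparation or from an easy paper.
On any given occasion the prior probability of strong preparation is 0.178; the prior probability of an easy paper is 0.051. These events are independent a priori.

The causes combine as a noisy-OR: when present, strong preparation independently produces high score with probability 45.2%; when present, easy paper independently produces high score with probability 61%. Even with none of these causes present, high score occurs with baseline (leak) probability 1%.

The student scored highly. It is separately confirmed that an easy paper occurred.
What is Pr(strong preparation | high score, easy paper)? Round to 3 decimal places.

Under noisy-OR, P(high score | causes) = 1 − (1−0.01)·∏(1−qᵢ) over the active causes.
P(high score | easy paper) = 0.6139×0.822 + 0.788417×0.178 = 0.504626 + 0.140338 = 0.644964
Restricting to configurations with strong preparation present: 0.788417×0.178 = 0.140338.
So P(strong preparation | high score, easy paper) = 0.140338/0.644964 ≈ 0.218.

Pr(strong preparation | high score, easy paper) ≈ 0.218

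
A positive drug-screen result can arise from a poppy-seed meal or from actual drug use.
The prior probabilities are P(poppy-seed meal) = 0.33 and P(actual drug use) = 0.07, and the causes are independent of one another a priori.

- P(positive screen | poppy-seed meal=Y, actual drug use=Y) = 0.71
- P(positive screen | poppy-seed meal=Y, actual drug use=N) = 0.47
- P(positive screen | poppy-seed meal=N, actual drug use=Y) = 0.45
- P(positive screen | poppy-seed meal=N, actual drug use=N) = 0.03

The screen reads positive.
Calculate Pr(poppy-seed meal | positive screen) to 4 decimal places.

P(positive screen) = 0.03×0.67×0.93 + 0.45×0.67×0.07 + 0.47×0.33×0.93 + 0.71×0.33×0.07 = 0.018693 + 0.021105 + 0.144243 + 0.016401 = 0.200442
Restricting to configurations with poppy-seed meal present: 0.144243 + 0.016401 = 0.160644.
Hence the posterior is 0.160644/0.200442 ≈ 0.8014.

Pr(poppy-seed meal | positive screen) ≈ 0.8014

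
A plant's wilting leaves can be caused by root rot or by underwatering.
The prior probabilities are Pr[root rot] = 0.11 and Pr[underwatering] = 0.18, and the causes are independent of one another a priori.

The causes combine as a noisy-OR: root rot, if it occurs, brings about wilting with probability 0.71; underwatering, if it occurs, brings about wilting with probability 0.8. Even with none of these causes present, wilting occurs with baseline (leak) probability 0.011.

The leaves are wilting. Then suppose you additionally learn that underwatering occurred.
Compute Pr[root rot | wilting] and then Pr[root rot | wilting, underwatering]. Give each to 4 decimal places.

Pr[root rot | wilting] ≈ 0.3780; Pr[root rot | wilting, underwatering] ≈ 0.1268

Under noisy-OR, P(wilting | causes) = 1 − (1−0.011)·∏(1−qᵢ) over the active causes.
Weight on root rot=true, given the evidence: 0.064330 + 0.018664 = 0.082994
Normalizer over all consistent configurations: 0.011*0.89*0.82 + 0.8022*0.89*0.18 + 0.71319*0.11*0.82 + 0.942638*0.11*0.18 = 0.219534
Posterior = 0.082994 / 0.219534 ≈ 0.3780

Now condition on the additional information:
Sum P(wilting|·) weighted by the priors over both values of root rot:
  P(wilting | underwatering) = 0.8022×0.89 + 0.942638×0.11
        = 0.713958 + 0.103690 = 0.817648
Configurations with root rot contribute 0.103690, so
  P(root rot | wilting, underwatering) = 0.103690 / 0.817648 ≈ 0.1268
The drop from 0.3780 to 0.1268 is the explaining-away (discounting) effect.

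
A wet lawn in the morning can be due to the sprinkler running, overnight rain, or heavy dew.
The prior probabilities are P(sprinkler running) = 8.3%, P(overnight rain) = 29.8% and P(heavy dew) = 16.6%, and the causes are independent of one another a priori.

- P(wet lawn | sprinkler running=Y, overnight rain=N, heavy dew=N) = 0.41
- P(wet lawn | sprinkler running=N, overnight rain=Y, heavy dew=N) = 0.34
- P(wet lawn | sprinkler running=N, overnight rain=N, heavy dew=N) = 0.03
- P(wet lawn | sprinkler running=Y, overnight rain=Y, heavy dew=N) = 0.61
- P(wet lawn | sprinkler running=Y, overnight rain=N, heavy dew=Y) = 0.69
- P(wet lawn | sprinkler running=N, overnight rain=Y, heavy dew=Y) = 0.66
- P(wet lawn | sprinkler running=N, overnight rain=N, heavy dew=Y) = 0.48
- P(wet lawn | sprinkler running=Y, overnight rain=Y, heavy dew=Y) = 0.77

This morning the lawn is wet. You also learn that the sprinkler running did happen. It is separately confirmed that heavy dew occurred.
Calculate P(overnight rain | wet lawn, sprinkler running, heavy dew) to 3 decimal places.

P(wet lawn | sprinkler running, heavy dew) = 0.69·0.702 + 0.77·0.298 = 0.484380 + 0.229460 = 0.713840
Of this, 0.229460 comes from 0.77·0.298 (the overnight rain=true cases).
P(overnight rain | wet lawn, sprinkler running, heavy dew) = 0.229460 / 0.713840 ≈ 0.321

P(overnight rain | wet lawn, sprinkler running, heavy dew) ≈ 0.321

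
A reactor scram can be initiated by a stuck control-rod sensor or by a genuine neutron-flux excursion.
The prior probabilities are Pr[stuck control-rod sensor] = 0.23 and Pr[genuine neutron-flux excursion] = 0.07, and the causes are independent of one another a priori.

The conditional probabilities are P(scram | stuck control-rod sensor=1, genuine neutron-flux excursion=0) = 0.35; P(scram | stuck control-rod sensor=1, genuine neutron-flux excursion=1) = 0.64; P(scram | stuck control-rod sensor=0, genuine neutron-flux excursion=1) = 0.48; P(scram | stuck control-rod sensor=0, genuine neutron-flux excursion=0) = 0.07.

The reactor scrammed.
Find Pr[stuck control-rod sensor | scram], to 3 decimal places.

Pr[stuck control-rod sensor | scram] ≈ 0.528

For the numerator, keep only stuck control-rod sensor=true terms: 0.074865 + 0.010304 = 0.085169
Denominator P(scram): 0.07×0.77×0.93 + 0.48×0.77×0.07 + 0.35×0.23×0.93 + 0.64×0.23×0.07 = 0.161168
Posterior = 0.085169 / 0.161168 ≈ 0.528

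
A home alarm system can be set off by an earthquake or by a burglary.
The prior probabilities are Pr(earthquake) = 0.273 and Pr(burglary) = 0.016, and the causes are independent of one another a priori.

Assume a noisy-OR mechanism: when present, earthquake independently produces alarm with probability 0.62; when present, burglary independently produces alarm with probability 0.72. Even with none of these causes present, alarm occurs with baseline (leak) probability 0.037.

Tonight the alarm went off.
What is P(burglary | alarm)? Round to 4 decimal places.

Under noisy-OR, P(alarm | causes) = 1 − (1−0.037)·∏(1−qᵢ) over the active causes.
By total probability over the 4 (earthquake, burglary) configurations:
  P(alarm) = 0.037·0.727·0.984 + 0.73036·0.727·0.016 + 0.63406·0.273·0.984 + 0.897537·0.273·0.016
        = 0.026469 + 0.008496 + 0.170329 + 0.003920 = 0.209214
Keeping only the burglary-present terms gives 0.012416, so
  P(burglary | alarm) = 0.012416 / 0.209214 ≈ 0.0593

P(burglary | alarm) ≈ 0.0593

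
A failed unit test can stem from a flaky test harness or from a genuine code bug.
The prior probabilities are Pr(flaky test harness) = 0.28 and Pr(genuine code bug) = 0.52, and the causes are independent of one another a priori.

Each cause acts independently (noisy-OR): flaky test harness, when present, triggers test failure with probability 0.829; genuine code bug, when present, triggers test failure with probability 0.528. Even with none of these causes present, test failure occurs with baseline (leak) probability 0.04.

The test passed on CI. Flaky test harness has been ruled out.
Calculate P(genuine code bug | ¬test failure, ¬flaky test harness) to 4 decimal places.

Under noisy-OR, P(test failure | causes) = 1 − (1−0.04)·∏(1−qᵢ) over the active causes.
P(¬test failure | ¬flaky test harness) = 0.96×0.48 + 0.45312×0.52 = 0.460800 + 0.235622 = 0.696422
The genuine code bug-present share is 0.45312×0.52 = 0.235622.
P(genuine code bug | ¬test failure, ¬flaky test harness) = 0.235622 / 0.696422 ≈ 0.3383

P(genuine code bug | ¬test failure, ¬flaky test harness) ≈ 0.3383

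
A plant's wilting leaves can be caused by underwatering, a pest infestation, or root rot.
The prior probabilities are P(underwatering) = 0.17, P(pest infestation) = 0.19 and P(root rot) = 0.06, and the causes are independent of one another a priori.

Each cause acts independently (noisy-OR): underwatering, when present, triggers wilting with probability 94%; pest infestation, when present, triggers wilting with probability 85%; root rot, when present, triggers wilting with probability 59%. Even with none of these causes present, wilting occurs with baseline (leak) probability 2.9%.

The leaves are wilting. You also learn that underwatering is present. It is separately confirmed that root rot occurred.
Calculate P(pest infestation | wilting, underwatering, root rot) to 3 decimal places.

Under noisy-OR, P(wilting | causes) = 1 − (1−0.029)·∏(1−qᵢ) over the active causes.
P(wilting | underwatering, root rot) = 0.976113*0.81 + 0.996417*0.19 = 0.790652 + 0.189319 = 0.979971
The pest infestation-present share is 0.996417*0.19 = 0.189319.
P(pest infestation | wilting, underwatering, root rot) = 0.189319 / 0.979971 ≈ 0.193

P(pest infestation | wilting, underwatering, root rot) ≈ 0.193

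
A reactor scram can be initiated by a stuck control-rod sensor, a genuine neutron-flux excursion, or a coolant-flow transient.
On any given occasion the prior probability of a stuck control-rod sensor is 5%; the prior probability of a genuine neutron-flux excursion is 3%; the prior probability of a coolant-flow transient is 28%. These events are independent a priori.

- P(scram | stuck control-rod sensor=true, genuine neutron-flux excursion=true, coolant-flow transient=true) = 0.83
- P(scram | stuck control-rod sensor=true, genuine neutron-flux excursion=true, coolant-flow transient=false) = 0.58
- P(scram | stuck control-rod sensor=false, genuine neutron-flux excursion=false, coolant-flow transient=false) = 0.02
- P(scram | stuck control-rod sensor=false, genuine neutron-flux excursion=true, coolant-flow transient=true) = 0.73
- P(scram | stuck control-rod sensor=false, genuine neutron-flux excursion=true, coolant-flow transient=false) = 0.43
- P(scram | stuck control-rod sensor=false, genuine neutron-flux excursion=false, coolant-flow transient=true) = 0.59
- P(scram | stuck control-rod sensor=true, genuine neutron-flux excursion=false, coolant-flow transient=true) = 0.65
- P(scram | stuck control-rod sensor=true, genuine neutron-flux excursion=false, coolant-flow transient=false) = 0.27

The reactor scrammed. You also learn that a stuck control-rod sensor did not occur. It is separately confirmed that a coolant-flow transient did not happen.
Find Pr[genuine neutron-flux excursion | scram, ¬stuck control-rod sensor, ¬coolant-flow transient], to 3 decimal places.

Pr[genuine neutron-flux excursion | scram, ¬stuck control-rod sensor, ¬coolant-flow transient] ≈ 0.399

P(scram | ¬stuck control-rod sensor, ¬coolant-flow transient) = 0.02*0.97 + 0.43*0.03 = 0.019400 + 0.012900 = 0.032300
The genuine neutron-flux excursion-present share is 0.43*0.03 = 0.012900.
P(genuine neutron-flux excursion | scram, ¬stuck control-rod sensor, ¬coolant-flow transient) = 0.012900 / 0.032300 ≈ 0.399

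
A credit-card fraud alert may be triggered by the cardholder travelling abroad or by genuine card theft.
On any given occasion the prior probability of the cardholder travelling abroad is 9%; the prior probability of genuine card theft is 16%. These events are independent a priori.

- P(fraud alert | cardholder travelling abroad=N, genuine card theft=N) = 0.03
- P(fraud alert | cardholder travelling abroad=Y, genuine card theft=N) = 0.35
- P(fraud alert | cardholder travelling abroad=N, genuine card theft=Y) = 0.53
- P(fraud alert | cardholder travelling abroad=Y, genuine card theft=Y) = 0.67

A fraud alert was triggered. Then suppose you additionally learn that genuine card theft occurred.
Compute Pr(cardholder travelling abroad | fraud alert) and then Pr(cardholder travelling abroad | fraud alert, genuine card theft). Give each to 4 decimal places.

Pr(cardholder travelling abroad | fraud alert) ≈ 0.2651; Pr(cardholder travelling abroad | fraud alert, genuine card theft) ≈ 0.1111

For the numerator, keep only cardholder travelling abroad=true terms: 0.026460 + 0.009648 = 0.036108
Denominator P(fraud alert): 0.03×0.91×0.84 + 0.53×0.91×0.16 + 0.35×0.09×0.84 + 0.67×0.09×0.16 = 0.136208
P(cardholder travelling abroad | fraud alert) = 0.036108/0.136208 ≈ 0.2651

Now condition on the additional information:
By total probability over both values of cardholder travelling abroad:
  P(fraud alert | genuine card theft) = 0.53*0.91 + 0.67*0.09
        = 0.482300 + 0.060300 = 0.542600
Configurations with cardholder travelling abroad contribute 0.060300, so
  P(cardholder travelling abroad | fraud alert, genuine card theft) = 0.060300 / 0.542600 ≈ 0.1111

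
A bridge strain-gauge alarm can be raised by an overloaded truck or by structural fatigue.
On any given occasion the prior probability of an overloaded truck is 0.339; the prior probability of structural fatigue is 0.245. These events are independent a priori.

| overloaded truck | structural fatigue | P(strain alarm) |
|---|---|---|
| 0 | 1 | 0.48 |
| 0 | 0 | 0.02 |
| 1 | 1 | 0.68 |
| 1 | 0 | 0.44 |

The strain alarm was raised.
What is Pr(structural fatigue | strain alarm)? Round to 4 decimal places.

Pr(structural fatigue | strain alarm) ≈ 0.5226

P(strain alarm) = 0.02·0.661·0.755 + 0.48·0.661·0.245 + 0.44·0.339·0.755 + 0.68·0.339·0.245 = 0.009981 + 0.077734 + 0.112616 + 0.056477 = 0.256808
Restricting to configurations with structural fatigue present: 0.077734 + 0.056477 = 0.134211.
Hence the posterior is 0.134211/0.256808 ≈ 0.5226.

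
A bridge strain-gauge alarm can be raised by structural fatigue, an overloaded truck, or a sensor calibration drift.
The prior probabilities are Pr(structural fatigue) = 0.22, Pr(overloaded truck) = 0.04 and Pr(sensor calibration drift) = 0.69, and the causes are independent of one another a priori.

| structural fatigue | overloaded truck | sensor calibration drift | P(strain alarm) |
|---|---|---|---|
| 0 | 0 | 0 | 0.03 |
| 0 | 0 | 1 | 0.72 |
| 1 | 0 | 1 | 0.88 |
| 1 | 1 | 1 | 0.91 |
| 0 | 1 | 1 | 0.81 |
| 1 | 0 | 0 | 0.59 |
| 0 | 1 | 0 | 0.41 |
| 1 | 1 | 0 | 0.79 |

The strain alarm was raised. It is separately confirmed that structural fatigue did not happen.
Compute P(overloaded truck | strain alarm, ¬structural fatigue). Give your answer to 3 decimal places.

Numerator (weight on configurations with overloaded truck): 0.005084 + 0.022356 = 0.027440
Denominator P(strain alarm | ¬structural fatigue): 0.03·0.96·0.31 + 0.72·0.96·0.69 + 0.41·0.04·0.31 + 0.81·0.04·0.69 = 0.513296
P(overloaded truck | strain alarm, ¬structural fatigue) = 0.027440/0.513296 ≈ 0.053

P(overloaded truck | strain alarm, ¬structural fatigue) ≈ 0.053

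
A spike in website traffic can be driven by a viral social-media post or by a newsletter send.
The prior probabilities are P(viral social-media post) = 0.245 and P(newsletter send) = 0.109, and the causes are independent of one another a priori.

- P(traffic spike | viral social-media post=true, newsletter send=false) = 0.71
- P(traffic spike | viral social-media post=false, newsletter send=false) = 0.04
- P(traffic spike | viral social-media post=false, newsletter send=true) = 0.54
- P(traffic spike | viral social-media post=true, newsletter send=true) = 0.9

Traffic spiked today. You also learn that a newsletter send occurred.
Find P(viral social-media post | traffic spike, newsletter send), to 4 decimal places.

P(traffic spike | newsletter send) = 0.54*0.755 + 0.9*0.245 = 0.407700 + 0.220500 = 0.628200
Of this, 0.220500 comes from 0.9*0.245 (the viral social-media post=true cases).
So P(viral social-media post | traffic spike, newsletter send) = 0.220500/0.628200 ≈ 0.3510.

P(viral social-media post | traffic spike, newsletter send) ≈ 0.3510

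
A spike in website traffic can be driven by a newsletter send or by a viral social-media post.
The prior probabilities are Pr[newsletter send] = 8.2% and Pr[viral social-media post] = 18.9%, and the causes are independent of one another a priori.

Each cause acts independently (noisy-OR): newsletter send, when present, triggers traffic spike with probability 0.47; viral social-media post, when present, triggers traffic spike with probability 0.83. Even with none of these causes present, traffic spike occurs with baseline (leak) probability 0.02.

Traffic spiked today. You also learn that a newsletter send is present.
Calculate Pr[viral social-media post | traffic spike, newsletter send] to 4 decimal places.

Pr[viral social-media post | traffic spike, newsletter send] ≈ 0.3066

Under noisy-OR, P(traffic spike | causes) = 1 − (1−0.02)·∏(1−qᵢ) over the active causes.
P(traffic spike | newsletter send) = 0.4806·0.811 + 0.911702·0.189 = 0.389767 + 0.172312 = 0.562079
The viral social-media post-present share is 0.911702·0.189 = 0.172312.
So P(viral social-media post | traffic spike, newsletter send) = 0.172312/0.562079 ≈ 0.3066.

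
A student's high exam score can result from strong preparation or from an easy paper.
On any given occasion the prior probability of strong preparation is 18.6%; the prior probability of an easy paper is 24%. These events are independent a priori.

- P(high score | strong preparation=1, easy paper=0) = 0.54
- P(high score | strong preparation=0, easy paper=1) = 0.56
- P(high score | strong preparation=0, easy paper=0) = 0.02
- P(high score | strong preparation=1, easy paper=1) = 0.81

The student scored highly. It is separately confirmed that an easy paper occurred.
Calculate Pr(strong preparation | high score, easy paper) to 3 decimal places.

Pr(strong preparation | high score, easy paper) ≈ 0.248

P(high score | easy paper) = 0.56×0.814 + 0.81×0.186 = 0.455840 + 0.150660 = 0.606500
Restricting to configurations with strong preparation present: 0.81×0.186 = 0.150660.
P(strong preparation | high score, easy paper) = 0.150660 / 0.606500 ≈ 0.248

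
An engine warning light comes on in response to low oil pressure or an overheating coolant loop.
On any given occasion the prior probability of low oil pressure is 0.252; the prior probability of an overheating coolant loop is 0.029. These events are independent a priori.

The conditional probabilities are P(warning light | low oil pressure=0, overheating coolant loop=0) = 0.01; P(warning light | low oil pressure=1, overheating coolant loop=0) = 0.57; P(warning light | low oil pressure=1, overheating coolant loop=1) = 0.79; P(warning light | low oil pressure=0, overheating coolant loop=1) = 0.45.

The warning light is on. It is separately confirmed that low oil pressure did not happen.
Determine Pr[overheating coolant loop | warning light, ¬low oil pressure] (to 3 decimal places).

P(warning light | ¬low oil pressure) = 0.01*0.971 + 0.45*0.029 = 0.009710 + 0.013050 = 0.022760
Of this, 0.013050 comes from 0.45*0.029 (the overheating coolant loop=true cases).
P(overheating coolant loop | warning light, ¬low oil pressure) = 0.013050 / 0.022760 ≈ 0.573

Pr[overheating coolant loop | warning light, ¬low oil pressure] ≈ 0.573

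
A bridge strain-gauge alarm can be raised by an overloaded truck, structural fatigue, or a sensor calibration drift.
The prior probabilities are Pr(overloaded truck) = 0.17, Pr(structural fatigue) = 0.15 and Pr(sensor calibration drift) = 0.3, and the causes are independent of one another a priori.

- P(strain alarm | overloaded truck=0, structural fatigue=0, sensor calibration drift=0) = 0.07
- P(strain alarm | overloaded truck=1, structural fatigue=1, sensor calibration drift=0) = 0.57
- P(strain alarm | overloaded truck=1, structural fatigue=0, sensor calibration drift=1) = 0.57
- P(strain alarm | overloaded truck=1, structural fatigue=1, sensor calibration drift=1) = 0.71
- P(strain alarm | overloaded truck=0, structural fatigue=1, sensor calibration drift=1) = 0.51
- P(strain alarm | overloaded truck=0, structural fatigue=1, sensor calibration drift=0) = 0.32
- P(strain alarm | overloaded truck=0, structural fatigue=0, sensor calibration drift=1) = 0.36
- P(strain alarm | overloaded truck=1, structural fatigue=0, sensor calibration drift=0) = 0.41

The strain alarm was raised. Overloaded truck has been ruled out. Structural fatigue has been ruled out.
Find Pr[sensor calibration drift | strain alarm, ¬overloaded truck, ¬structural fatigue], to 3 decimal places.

P(strain alarm | ¬overloaded truck, ¬structural fatigue) = 0.07×0.7 + 0.36×0.3 = 0.049000 + 0.108000 = 0.157000
The sensor calibration drift-present share is 0.36×0.3 = 0.108000.
Hence the posterior is 0.108000/0.157000 ≈ 0.688.

Pr[sensor calibration drift | strain alarm, ¬overloaded truck, ¬structural fatigue] ≈ 0.688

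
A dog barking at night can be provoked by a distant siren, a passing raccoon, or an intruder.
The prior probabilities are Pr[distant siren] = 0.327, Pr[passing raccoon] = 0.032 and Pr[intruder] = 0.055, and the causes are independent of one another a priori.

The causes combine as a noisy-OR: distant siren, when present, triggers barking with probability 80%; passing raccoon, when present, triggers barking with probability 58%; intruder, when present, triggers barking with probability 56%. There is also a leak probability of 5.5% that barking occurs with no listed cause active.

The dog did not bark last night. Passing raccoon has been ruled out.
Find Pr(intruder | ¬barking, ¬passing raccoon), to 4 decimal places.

Pr(intruder | ¬barking, ¬passing raccoon) ≈ 0.0250

Under noisy-OR, P(barking | causes) = 1 − (1−0.055)·∏(1−qᵢ) over the active causes.
For the numerator, keep only intruder=true terms: 0.015391 + 0.001496 = 0.016887
The normalizing constant is 0.945·0.673·0.945 + 0.4158·0.673·0.055 + 0.189·0.327·0.945 + 0.08316·0.327·0.055 = 0.676297
Posterior = 0.016887 / 0.676297 ≈ 0.0250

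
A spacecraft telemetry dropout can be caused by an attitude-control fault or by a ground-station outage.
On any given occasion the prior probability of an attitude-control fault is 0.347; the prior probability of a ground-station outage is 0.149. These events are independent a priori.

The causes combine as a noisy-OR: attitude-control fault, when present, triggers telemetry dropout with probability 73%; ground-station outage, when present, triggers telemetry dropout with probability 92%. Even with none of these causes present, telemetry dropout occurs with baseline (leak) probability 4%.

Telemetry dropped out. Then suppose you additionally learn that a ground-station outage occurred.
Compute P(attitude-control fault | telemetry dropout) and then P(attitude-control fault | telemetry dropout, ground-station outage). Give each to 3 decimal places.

P(attitude-control fault | telemetry dropout) ≈ 0.706; P(attitude-control fault | telemetry dropout, ground-station outage) ≈ 0.360

Under noisy-OR, P(telemetry dropout | causes) = 1 − (1−0.04)·∏(1−qᵢ) over the active causes.
P(telemetry dropout) = 0.04*0.653*0.851 + 0.9232*0.653*0.149 + 0.7408*0.347*0.851 + 0.979264*0.347*0.149 = 0.022228 + 0.089825 + 0.218756 + 0.050631 = 0.381440
Of this, 0.269387 comes from 0.218756 + 0.050631 (the attitude-control fault=true cases).
P(attitude-control fault | telemetry dropout) = 0.269387 / 0.381440 ≈ 0.706

With the extra evidence:
Weight on attitude-control fault=true, given the evidence: 0.979264×0.347 = 0.339805
Normalizer over all consistent configurations: 0.9232×0.653 + 0.979264×0.347 = 0.942655
P(attitude-control fault | telemetry dropout, ground-station outage) = 0.339805/0.942655 ≈ 0.360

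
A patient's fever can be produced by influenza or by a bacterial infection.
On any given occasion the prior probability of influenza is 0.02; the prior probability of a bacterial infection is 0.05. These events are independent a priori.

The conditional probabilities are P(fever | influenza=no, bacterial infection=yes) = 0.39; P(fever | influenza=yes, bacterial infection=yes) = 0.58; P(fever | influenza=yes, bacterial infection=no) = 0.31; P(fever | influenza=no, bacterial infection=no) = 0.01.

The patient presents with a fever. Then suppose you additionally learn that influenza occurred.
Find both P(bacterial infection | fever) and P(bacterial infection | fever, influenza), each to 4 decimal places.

P(bacterial infection | fever) ≈ 0.5643; P(bacterial infection | fever, influenza) ≈ 0.0896

For the numerator, keep only bacterial infection=true terms: 0.019110 + 0.000580 = 0.019690
The normalizing constant is 0.01·0.98·0.95 + 0.39·0.98·0.05 + 0.31·0.02·0.95 + 0.58·0.02·0.05 = 0.034890
P(bacterial infection | fever) = 0.019690/0.034890 ≈ 0.5643

With the extra evidence:
By total probability over both values of bacterial infection:
  P(fever | influenza) = 0.31×0.95 + 0.58×0.05
        = 0.294500 + 0.029000 = 0.323500
Keeping only the bacterial infection-present terms gives 0.029000, so
  P(bacterial infection | fever, influenza) = 0.029000 / 0.323500 ≈ 0.0896
The drop from 0.5643 to 0.0896 is the explaining-away (discounting) effect.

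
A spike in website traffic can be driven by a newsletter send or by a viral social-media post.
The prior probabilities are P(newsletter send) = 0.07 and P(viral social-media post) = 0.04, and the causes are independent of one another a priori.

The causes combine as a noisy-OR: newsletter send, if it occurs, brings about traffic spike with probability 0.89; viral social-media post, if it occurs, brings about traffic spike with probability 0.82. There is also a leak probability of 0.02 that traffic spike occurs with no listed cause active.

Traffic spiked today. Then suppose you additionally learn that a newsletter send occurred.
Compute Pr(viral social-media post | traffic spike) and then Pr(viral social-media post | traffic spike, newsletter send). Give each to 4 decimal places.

Pr(viral social-media post | traffic spike) ≈ 0.3002; Pr(viral social-media post | traffic spike, newsletter send) ≈ 0.0438

Under noisy-OR, P(traffic spike | causes) = 1 − (1−0.02)·∏(1−qᵢ) over the active causes.
P(traffic spike) = 0.02×0.93×0.96 + 0.8236×0.93×0.04 + 0.8922×0.07×0.96 + 0.980596×0.07×0.04 = 0.017856 + 0.030638 + 0.059956 + 0.002746 = 0.111196
The viral social-media post-present share is 0.030638 + 0.002746 = 0.033384.
P(viral social-media post | traffic spike) = 0.033384 / 0.111196 ≈ 0.3002

Now also conditioning on newsletter send=true:
P(traffic spike | newsletter send) = 0.8922×0.96 + 0.980596×0.04 = 0.856512 + 0.039224 = 0.895736
Of this, 0.039224 comes from 0.980596×0.04 (the viral social-media post=true cases).
So P(viral social-media post | traffic spike, newsletter send) = 0.039224/0.895736 ≈ 0.0438.
— newsletter send explains away the evidence for viral social-media post.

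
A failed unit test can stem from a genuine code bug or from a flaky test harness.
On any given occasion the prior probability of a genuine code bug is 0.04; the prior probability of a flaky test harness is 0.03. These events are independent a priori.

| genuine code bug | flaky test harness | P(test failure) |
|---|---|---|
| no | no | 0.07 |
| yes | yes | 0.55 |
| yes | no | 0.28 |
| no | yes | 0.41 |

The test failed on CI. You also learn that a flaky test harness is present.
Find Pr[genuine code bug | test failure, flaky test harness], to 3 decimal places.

Pr[genuine code bug | test failure, flaky test harness] ≈ 0.053

Numerator (weight on configurations with genuine code bug): 0.55×0.04 = 0.022000
The normalizing constant is 0.41×0.96 + 0.55×0.04 = 0.415600
P(genuine code bug | test failure, flaky test harness) = 0.022000/0.415600 ≈ 0.053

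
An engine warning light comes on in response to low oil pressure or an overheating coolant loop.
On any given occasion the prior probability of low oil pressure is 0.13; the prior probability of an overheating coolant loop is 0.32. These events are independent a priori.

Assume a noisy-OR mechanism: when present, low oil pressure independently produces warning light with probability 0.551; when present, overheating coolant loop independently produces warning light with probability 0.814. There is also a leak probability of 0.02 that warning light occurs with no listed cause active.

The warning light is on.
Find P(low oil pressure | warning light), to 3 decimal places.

Under noisy-OR, P(warning light | causes) = 1 − (1−0.02)·∏(1−qᵢ) over the active causes.
P(warning light) = 0.02·0.87·0.68 + 0.81772·0.87·0.32 + 0.55998·0.13·0.68 + 0.918156·0.13·0.32 = 0.011832 + 0.227653 + 0.049502 + 0.038195 = 0.327182
Of this, 0.087697 comes from 0.049502 + 0.038195 (the low oil pressure=true cases).
So P(low oil pressure | warning light) = 0.087697/0.327182 ≈ 0.268.

P(low oil pressure | warning light) ≈ 0.268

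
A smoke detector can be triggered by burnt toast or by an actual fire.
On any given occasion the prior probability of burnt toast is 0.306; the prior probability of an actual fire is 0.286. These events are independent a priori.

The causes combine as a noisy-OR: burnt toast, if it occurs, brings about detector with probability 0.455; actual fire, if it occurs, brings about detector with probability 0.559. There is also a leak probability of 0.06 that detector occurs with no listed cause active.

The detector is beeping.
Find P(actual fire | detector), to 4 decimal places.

P(actual fire | detector) ≈ 0.5744

Under noisy-OR, P(detector | causes) = 1 − (1−0.06)·∏(1−qᵢ) over the active causes.
By total probability over the 4 (burnt toast, actual fire) configurations:
  P(detector) = 0.06·0.694·0.714 + 0.58546·0.694·0.286 + 0.4877·0.306·0.714 + 0.774076·0.306·0.286
        = 0.029731 + 0.116204 + 0.106555 + 0.067744 = 0.320234
The terms with actual fire present sum to 0.183948, so
  P(actual fire | detector) = 0.183948 / 0.320234 ≈ 0.5744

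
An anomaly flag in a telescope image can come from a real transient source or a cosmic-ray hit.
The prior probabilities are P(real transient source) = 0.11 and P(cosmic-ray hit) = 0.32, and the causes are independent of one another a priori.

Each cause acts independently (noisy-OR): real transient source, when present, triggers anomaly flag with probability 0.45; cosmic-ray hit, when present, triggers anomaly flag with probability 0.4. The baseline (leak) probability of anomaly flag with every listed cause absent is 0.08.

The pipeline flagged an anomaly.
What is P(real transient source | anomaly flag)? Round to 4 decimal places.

Under noisy-OR, P(anomaly flag | causes) = 1 − (1−0.08)·∏(1−qᵢ) over the active causes.
For the numerator, keep only real transient source=true terms: 0.036951 + 0.024513 = 0.061464
The normalizing constant is 0.08*0.89*0.68 + 0.448*0.89*0.32 + 0.494*0.11*0.68 + 0.6964*0.11*0.32 = 0.237470
Posterior = 0.061464 / 0.237470 ≈ 0.2588

P(real transient source | anomaly flag) ≈ 0.2588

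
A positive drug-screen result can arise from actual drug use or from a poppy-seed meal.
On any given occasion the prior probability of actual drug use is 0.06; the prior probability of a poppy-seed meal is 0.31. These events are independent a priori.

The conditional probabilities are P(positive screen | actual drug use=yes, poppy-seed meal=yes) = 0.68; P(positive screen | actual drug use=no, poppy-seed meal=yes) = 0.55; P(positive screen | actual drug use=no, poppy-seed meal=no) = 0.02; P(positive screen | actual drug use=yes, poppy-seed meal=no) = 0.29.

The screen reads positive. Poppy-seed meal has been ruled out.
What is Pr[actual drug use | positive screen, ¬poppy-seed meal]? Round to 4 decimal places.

By total probability over both values of actual drug use:
  P(positive screen | ¬poppy-seed meal) = 0.02*0.94 + 0.29*0.06
        = 0.018800 + 0.017400 = 0.036200
Keeping only the actual drug use-present terms gives 0.017400, so
  P(actual drug use | positive screen, ¬poppy-seed meal) = 0.017400 / 0.036200 ≈ 0.4807

Pr[actual drug use | positive screen, ¬poppy-seed meal] ≈ 0.4807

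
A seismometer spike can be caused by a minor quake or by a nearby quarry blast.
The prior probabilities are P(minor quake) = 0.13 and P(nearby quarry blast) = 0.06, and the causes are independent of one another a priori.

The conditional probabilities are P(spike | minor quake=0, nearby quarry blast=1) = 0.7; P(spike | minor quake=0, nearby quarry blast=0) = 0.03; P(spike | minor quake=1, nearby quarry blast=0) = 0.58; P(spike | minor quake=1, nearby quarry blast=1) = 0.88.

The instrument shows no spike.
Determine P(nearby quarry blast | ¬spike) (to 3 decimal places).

Sum P(¬spike|·) weighted by the priors over the 4 (minor quake, nearby quarry blast) configurations:
  P(¬spike) = 0.97·0.87·0.94 + 0.3·0.87·0.06 + 0.42·0.13·0.94 + 0.12·0.13·0.06
        = 0.793266 + 0.015660 + 0.051324 + 0.000936 = 0.861186
Configurations with nearby quarry blast contribute 0.016596, so
  P(nearby quarry blast | ¬spike) = 0.016596 / 0.861186 ≈ 0.019

P(nearby quarry blast | ¬spike) ≈ 0.019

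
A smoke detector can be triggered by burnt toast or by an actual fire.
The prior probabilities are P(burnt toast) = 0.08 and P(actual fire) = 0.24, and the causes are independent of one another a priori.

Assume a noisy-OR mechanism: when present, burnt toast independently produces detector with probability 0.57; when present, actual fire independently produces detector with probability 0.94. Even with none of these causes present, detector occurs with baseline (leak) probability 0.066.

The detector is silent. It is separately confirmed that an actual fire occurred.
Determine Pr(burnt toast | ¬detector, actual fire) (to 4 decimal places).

Under noisy-OR, P(detector | causes) = 1 − (1−0.066)·∏(1−qᵢ) over the active causes.
Sum P(¬detector|·) weighted by the priors over both values of burnt toast:
  P(¬detector | actual fire) = 0.05604×0.92 + 0.024097×0.08
        = 0.051557 + 0.001928 = 0.053485
The terms with burnt toast present sum to 0.001928, so
  P(burnt toast | ¬detector, actual fire) = 0.001928 / 0.053485 ≈ 0.0360

Pr(burnt toast | ¬detector, actual fire) ≈ 0.0360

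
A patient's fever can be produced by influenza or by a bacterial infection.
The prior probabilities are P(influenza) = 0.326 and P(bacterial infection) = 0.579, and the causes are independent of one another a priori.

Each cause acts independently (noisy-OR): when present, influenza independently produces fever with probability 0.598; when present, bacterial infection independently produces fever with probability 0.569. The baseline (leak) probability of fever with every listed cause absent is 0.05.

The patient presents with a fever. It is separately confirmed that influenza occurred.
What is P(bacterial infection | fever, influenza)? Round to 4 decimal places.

Under noisy-OR, P(fever | causes) = 1 − (1−0.05)·∏(1−qᵢ) over the active causes.
By total probability over both values of bacterial infection:
  P(fever | influenza) = 0.6181·0.421 + 0.835401·0.579
        = 0.260220 + 0.483697 = 0.743917
Configurations with bacterial infection contribute 0.483697, so
  P(bacterial infection | fever, influenza) = 0.483697 / 0.743917 ≈ 0.6502

P(bacterial infection | fever, influenza) ≈ 0.6502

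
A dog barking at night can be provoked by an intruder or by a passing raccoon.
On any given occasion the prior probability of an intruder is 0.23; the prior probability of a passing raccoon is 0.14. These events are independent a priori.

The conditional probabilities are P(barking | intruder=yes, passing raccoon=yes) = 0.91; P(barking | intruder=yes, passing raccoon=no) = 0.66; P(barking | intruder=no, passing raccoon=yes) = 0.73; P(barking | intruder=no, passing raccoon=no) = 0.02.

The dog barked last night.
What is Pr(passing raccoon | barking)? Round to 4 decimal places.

P(barking) = 0.02*0.77*0.86 + 0.73*0.77*0.14 + 0.66*0.23*0.86 + 0.91*0.23*0.14 = 0.013244 + 0.078694 + 0.130548 + 0.029302 = 0.251788
Restricting to configurations with passing raccoon present: 0.078694 + 0.029302 = 0.107996.
So P(passing raccoon | barking) = 0.107996/0.251788 ≈ 0.4289.

Pr(passing raccoon | barking) ≈ 0.4289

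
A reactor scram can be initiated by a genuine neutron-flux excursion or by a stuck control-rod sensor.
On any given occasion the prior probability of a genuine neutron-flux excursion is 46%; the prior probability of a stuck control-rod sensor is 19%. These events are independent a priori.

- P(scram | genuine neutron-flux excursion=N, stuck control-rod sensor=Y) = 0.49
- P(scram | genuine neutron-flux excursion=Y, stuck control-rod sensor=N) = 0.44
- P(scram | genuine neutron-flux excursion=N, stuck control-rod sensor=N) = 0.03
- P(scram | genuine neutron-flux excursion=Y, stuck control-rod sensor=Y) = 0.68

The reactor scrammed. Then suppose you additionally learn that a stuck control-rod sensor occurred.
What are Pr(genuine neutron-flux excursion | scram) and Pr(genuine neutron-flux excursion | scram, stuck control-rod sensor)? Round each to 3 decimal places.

Pr(genuine neutron-flux excursion | scram) ≈ 0.779; Pr(genuine neutron-flux excursion | scram, stuck control-rod sensor) ≈ 0.542

P(scram) = 0.03×0.54×0.81 + 0.49×0.54×0.19 + 0.44×0.46×0.81 + 0.68×0.46×0.19 = 0.013122 + 0.050274 + 0.163944 + 0.059432 = 0.286772
Of this, 0.223376 comes from 0.163944 + 0.059432 (the genuine neutron-flux excursion=true cases).
P(genuine neutron-flux excursion | scram) = 0.223376 / 0.286772 ≈ 0.779

Now also conditioning on stuck control-rod sensor=true:
P(scram | stuck control-rod sensor) = 0.49·0.54 + 0.68·0.46 = 0.264600 + 0.312800 = 0.577400
Of this, 0.312800 comes from 0.68·0.46 (the genuine neutron-flux excursion=true cases).
So P(genuine neutron-flux excursion | scram, stuck control-rod sensor) = 0.312800/0.577400 ≈ 0.542.
The drop from 0.779 to 0.542 is the explaining-away (discounting) effect.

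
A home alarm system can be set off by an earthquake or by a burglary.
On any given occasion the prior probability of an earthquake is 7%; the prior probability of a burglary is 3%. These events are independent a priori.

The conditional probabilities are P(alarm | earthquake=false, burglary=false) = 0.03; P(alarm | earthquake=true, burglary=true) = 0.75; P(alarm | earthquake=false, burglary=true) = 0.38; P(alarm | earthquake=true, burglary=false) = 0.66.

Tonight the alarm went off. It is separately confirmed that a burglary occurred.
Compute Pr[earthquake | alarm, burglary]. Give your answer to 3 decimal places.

Pr[earthquake | alarm, burglary] ≈ 0.129

Enumerate both values of earthquake and weight by the priors:
  P(alarm | burglary) = 0.38·0.93 + 0.75·0.07
        = 0.353400 + 0.052500 = 0.405900
Configurations with earthquake contribute 0.052500, so
  P(earthquake | alarm, burglary) = 0.052500 / 0.405900 ≈ 0.129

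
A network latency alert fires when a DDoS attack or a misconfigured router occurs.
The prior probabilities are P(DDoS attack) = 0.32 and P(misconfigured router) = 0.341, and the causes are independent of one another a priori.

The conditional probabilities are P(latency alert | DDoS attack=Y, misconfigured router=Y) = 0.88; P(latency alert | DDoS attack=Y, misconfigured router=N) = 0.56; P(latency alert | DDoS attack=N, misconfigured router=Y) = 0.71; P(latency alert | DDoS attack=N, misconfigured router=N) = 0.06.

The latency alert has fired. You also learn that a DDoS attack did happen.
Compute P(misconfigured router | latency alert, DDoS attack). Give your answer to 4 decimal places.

P(misconfigured router | latency alert, DDoS attack) ≈ 0.4485

P(latency alert | DDoS attack) = 0.56·0.659 + 0.88·0.341 = 0.369040 + 0.300080 = 0.669120
The misconfigured router-present share is 0.88·0.341 = 0.300080.
So P(misconfigured router | latency alert, DDoS attack) = 0.300080/0.669120 ≈ 0.4485.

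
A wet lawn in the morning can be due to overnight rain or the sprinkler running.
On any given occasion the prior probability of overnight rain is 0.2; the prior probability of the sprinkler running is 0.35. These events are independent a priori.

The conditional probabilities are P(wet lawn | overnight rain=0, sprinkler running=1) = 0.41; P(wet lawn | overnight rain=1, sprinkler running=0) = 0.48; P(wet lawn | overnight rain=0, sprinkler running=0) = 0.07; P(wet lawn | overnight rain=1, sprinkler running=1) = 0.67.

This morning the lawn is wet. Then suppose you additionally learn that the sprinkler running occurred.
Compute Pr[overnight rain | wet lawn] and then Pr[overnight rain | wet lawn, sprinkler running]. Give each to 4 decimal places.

Pr[overnight rain | wet lawn] ≈ 0.4196; Pr[overnight rain | wet lawn, sprinkler running] ≈ 0.2900

P(wet lawn) = 0.07·0.8·0.65 + 0.41·0.8·0.35 + 0.48·0.2·0.65 + 0.67·0.2·0.35 = 0.036400 + 0.114800 + 0.062400 + 0.046900 = 0.260500
Restricting to configurations with overnight rain present: 0.062400 + 0.046900 = 0.109300.
P(overnight rain | wet lawn) = 0.109300 / 0.260500 ≈ 0.4196

Now condition on the additional information:
P(wet lawn | sprinkler running) = 0.41·0.8 + 0.67·0.2 = 0.328000 + 0.134000 = 0.462000
The overnight rain-present share is 0.67·0.2 = 0.134000.
P(overnight rain | wet lawn, sprinkler running) = 0.134000 / 0.462000 ≈ 0.2900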